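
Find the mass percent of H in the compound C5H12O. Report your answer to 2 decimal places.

Molar mass = 5(12.01) + 12(1.008) + 1(16.00) = 88.146 g/mol
Mass of H per mole = 12 × 1.008 = 12.096 g
% H = 12.096 / 88.146 × 100 = 13.72%

13.72%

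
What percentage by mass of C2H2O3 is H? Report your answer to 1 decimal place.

Molar mass = 2(12.01) + 2(1.008) + 3(16.00) = 74.036 g/mol
Mass of H per mole = 2 × 1.008 = 2.016 g
% H = 2.016 / 74.036 × 100 = 2.7%

2.7%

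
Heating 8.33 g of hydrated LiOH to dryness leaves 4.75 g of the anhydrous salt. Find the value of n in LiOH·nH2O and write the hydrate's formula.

LiOH·H2O

Mass of water lost = 8.33 − 4.75 = 3.58 g → 3.58 / 18.02 = 0.1987 mol H2O
Molar mass of LiOH = 23.95 g/mol → mol LiOH = 4.75 / 23.95 = 0.1983
n = 0.1987 / 0.1983 = 1.00 ≈ 1 → LiOH·H2O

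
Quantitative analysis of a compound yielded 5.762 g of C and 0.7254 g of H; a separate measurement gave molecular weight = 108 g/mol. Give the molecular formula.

C8H12

n(C) = 5.762/12.01 = 0.4798, n(H) = 0.7254/1.008 = 0.7196
Divide by the smallest (0.4798 mol C): C 1.000, H 1.500
Scaling by 2: C 2.00, H 3.00 → C2H3
Empirical-formula mass = 27.04 g/mol
n = 108 / 27.04 = 3.99 ≈ 4
Molecular formula = (C2H3)×4 = C8H12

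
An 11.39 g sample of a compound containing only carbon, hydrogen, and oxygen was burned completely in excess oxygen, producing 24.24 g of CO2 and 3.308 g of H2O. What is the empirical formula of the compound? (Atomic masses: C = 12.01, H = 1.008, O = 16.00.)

mol C = 24.24 / 44.01 = 0.5508; mass C = 0.5508 × 12.01 = 6.615 g
mol H = 2 × (3.308 / 18.02) = 0.3671; mass H = 0.3671 × 1.008 = 0.3701 g
mass O = 11.39 − (6.985) = 4.405 g → mol O = 0.2753
Ratios (÷ 0.2753): C 2.001, H 1.334, O 1.000
Scaling by 3: C 6.00, H 4.00, O 3.00 → C6H4O3

C6H4O3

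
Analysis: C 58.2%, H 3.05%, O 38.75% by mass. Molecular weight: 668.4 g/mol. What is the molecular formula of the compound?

Assume 100 g: 58.2 g C, 3.05 g H, 38.75 g O.
n(C) = 58.2/12.01 = 4.846, n(H) = 3.05/1.008 = 3.026, n(O) = 38.75/16.00 = 2.422
Smallest is O at 2.422 mol; normalising gives C 2.001, H 1.249, O 1.000
Multiply by 4: C 8.00, H 5.00, O 4.00 → C8H5O4
Empirical-formula mass = 165.12 g/mol
n = 668.4 / 165.12 = 4.05 ≈ 4
Molecular formula = (C8H5O4)×4 = C32H20O16

C32H20O16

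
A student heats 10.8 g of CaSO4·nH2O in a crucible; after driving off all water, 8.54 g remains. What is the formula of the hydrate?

Mass of water lost = 10.8 − 8.54 = 2.26 g → 2.26 / 18.02 = 0.1254 mol H2O
Molar mass of CaSO4 = 136.15 g/mol → mol CaSO4 = 8.54 / 136.15 = 0.06272
n = 0.1254 / 0.06272 = 2.00 ≈ 2 → CaSO4·2H2O

CaSO4·2H2O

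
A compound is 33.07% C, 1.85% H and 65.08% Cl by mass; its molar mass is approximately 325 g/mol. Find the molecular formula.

Assume 100 g: 33.07 g C, 1.85 g H, 65.08 g Cl.
n(C) = 33.07/12.01 = 2.754, n(H) = 1.85/1.008 = 1.835, n(Cl) = 65.08/35.45 = 1.836
Ratios (÷ 1.835): C 1.500, H 1.000, Cl 1.000
Multiply by 2: C 3.00, H 2.00, Cl 2.00 → C3H2Cl2
Empirical-formula mass = 108.95 g/mol
n = 325 / 108.95 = 2.98 ≈ 3
Molecular formula = (C3H2Cl2)×3 = C9H6Cl6

C9H6Cl6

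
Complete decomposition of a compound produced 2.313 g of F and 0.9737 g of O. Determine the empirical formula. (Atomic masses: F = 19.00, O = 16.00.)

F2O

Moles — F: 2.313 / 19.00 = 0.1217 mol; O: 0.9737 / 16.00 = 0.06086 mol
Smallest is O at 0.06086 mol; normalising gives F 2.000, O 1.000
≈ 2:1 → F2O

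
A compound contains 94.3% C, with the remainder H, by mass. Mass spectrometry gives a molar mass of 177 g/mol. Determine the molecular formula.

Assume 100 g: 94.3 g C, 5.7 g H.
C: 94.3 g ÷ 12.01 g/mol = 7.852 mol
H: 5.7 g ÷ 1.008 g/mol = 5.655 mol
Ratios (÷ 5.655): C 1.389, H 1.000
Multiply by 5: C 6.94, H 5.00 → C7H5
Empirical-formula mass = 89.11 g/mol
n = 177 / 89.11 = 1.99 ≈ 2
Molecular formula = (C7H5)×2 = C14H10

C14H10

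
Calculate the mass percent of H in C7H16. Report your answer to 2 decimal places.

16.10%

Molar mass = 7(12.01) + 16(1.008) = 100.198 g/mol
Mass of H per mole = 16 × 1.008 = 16.128 g
% H = 16.128 / 100.198 × 100 = 16.10%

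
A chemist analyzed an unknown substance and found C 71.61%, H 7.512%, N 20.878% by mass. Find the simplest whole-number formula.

C4H5N

Assume 100 g: 71.61 g C, 7.512 g H, 20.878 g N.
Moles — C: 71.61 / 12.01 = 5.963 mol; H: 7.512 / 1.008 = 7.452 mol; N: 20.878 / 14.01 = 1.49 mol
Smallest is N at 1.49 mol; normalising gives C 4.001, H 5.001, N 1.000
Ratio ≈ 4:5:1, so the empirical formula is C4H5N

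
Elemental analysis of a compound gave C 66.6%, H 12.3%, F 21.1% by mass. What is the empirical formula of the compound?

Assume 100 g: 66.6 g C, 12.3 g H, 21.1 g F.
Moles — C: 66.6 / 12.01 = 5.545 mol; H: 12.3 / 1.008 = 12.2 mol; F: 21.1 / 19.00 = 1.111 mol
Divide by the smallest (1.111 mol F): C 4.993, H 10.988, F 1.000
≈ 5:11:1 → C5H11F

C5H11F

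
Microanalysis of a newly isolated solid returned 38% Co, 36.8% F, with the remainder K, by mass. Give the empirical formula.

CoF3K

Assume 100 g: 38 g Co, 36.8 g F, 25.2 g K.
n(Co) = 38/58.93 = 0.6448, n(F) = 36.8/19.00 = 1.937, n(K) = 25.2/39.10 = 0.6445
Ratios (÷ 0.6445): Co 1.001, F 3.005, K 1.000
Ratio ≈ 1:3:1, so the empirical formula is CoF3K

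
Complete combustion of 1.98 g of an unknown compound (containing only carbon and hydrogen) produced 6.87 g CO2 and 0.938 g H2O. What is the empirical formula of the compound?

C3H2

mol C = 6.87 / 44.01 = 0.1561; mass C = 0.1561 × 12.01 = 1.875 g
mol H = 2 × (0.938 / 18.02) = 0.1041; mass H = 0.1041 × 1.008 = 0.1049 g
Smallest is H at 0.1041 mol; normalising gives C 1.499, H 1.000
×2: C 3.00, H 2.00 → C3H2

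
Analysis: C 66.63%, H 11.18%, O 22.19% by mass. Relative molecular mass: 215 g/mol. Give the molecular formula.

Assume 100 g: 66.63 g C, 11.18 g H, 22.19 g O.
Moles — C: 66.63 / 12.01 = 5.548 mol; H: 11.18 / 1.008 = 11.09 mol; O: 22.19 / 16.00 = 1.387 mol
Ratios (÷ 1.387): C 4.000, H 7.997, O 1.000
Ratio ≈ 4:8:1, so the empirical formula is C4H8O
Empirical-formula mass = 72.10 g/mol
n = 215 / 72.10 = 2.98 ≈ 3
Molecular formula = (C4H8O)×3 = C12H24O3

C12H24O3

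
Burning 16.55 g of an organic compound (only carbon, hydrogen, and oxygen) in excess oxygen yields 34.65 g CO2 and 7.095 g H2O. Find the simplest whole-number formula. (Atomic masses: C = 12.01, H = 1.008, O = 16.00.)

C2H2O

mol C = 34.65 / 44.01 = 0.7873; mass C = 0.7873 × 12.01 = 9.456 g
mol H = 2 × (7.095 / 18.02) = 0.7875; mass H = 0.7875 × 1.008 = 0.7938 g
mass O = 16.55 − (10.25) = 6.301 g → mol O = 0.3938
Divide by the smallest (0.3938 mol O): C 1.999, H 2.000, O 1.000
→ C2H2O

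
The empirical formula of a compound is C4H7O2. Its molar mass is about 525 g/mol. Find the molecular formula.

C24H42O12

Empirical-formula mass = 87.10 g/mol
n = 525 / 87.10 = 6.03 ≈ 6
Molecular formula = (C4H7O2)6 = C24H42O12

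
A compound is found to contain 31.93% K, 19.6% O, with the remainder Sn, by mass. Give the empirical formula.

K2O3Sn

Assume 100 g: 31.93 g K, 19.6 g O, 48.47 g Sn.
n(K) = 31.93/39.10 = 0.8166, n(O) = 19.6/16.00 = 1.225, n(Sn) = 48.47/118.71 = 0.4083
Smallest is Sn at 0.4083 mol; normalising gives K 2.000, O 3.000, Sn 1.000
≈ 2:3:1 → K2O3Sn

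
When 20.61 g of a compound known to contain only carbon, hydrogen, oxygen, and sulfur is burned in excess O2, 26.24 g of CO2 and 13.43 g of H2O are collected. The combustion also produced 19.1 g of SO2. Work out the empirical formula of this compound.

C4H10OS2

mol C = 26.24 / 44.01 = 0.5962; mass C = 0.5962 × 12.01 = 7.161 g
mol H = 2 × (13.43 / 18.02) = 1.491; mass H = 1.491 × 1.008 = 1.502 g
mol S = 19.1 / 64.07 = 0.2981; mass S = 9.560 g
mass O = 20.61 − (18.22) = 2.386 g → mol O = 0.1491
Divide by the smallest (0.1491 mol O): C 3.998, H 9.994, O 1.000, S 1.999
≈ 4:10:1:2 → C4H10OS2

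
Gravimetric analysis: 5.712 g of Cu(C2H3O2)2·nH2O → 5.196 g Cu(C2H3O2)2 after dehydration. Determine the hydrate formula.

Mass of water lost = 5.712 − 5.196 = 0.516 g → 0.516 / 18.02 = 0.02863 mol H2O
Molar mass of Cu(C2H3O2)2 = 181.64 g/mol → mol Cu(C2H3O2)2 = 5.196 / 181.64 = 0.02861
n = 0.02863 / 0.02861 = 1.00 ≈ 1 → Cu(C2H3O2)2·H2O

Cu(C2H3O2)2·H2O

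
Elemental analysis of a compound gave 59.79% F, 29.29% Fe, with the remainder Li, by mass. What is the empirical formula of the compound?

Assume 100 g: 59.79 g F, 29.29 g Fe, 10.92 g Li.
n(F) = 59.79/19.00 = 3.147, n(Fe) = 29.29/55.85 = 0.5244, n(Li) = 10.92/6.94 = 1.573
Smallest is Fe at 0.5244 mol; normalising gives F 6.000, Fe 1.000, Li 3.000
Ratio ≈ 6:1:3, so the empirical formula is F6FeLi3

F6FeLi3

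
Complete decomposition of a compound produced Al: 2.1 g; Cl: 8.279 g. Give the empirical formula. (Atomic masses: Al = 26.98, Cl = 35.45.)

AlCl3

Al: 2.1 g ÷ 26.98 g/mol = 0.07784 mol
Cl: 8.279 g ÷ 35.45 g/mol = 0.2335 mol
Smallest is Al at 0.07784 mol; normalising gives Al 1.000, Cl 3.000
→ AlCl3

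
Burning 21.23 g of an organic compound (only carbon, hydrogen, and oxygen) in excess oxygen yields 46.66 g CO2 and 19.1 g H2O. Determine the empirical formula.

C8H16O3

mol C = 46.66 / 44.01 = 1.060; mass C = 1.060 × 12.01 = 12.73 g
mol H = 2 × (19.1 / 18.02) = 2.120; mass H = 2.120 × 1.008 = 2.137 g
mass O = 21.23 − (14.87) = 6.360 g → mol O = 0.3975
Smallest is O at 0.3975 mol; normalising gives C 2.667, H 5.333, O 1.000
Multiply by 3: C 8.00, H 16.00, O 3.00 → C8H16O3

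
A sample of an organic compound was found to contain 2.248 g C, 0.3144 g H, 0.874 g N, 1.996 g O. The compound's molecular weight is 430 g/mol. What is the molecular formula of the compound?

C15H25N5O10

Moles — C: 2.248 / 12.01 = 0.1872 mol; H: 0.3144 / 1.008 = 0.3119 mol; N: 0.874 / 14.01 = 0.06238 mol; O: 1.996 / 16.00 = 0.1247 mol
Ratios (÷ 0.06238): C 3.000, H 5.000, N 1.000, O 2.000
→ C3H5NO2
Empirical-formula mass = 87.08 g/mol
n = 430 / 87.08 = 4.94 ≈ 5
Molecular formula = (C3H5NO2)×5 = C15H25N5O10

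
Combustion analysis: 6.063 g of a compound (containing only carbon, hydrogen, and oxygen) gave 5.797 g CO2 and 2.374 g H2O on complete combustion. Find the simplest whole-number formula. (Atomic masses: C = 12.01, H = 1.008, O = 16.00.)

mol C = 5.797 / 44.01 = 0.1317; mass C = 0.1317 × 12.01 = 1.582 g
mol H = 2 × (2.374 / 18.02) = 0.2635; mass H = 0.2635 × 1.008 = 0.2656 g
mass O = 6.063 − (1.848) = 4.215 g → mol O = 0.2635
Ratios (÷ 0.1317): C 1.000, H 2.000, O 2.000
→ CH2O2

CH2O2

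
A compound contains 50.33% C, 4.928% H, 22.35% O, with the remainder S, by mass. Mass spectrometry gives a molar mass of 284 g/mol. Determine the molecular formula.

C12H14O4S2

Assume 100 g: 50.33 g C, 4.928 g H, 22.35 g O, 22.392 g S.
n(C) = 50.33/12.01 = 4.191, n(H) = 4.928/1.008 = 4.889, n(O) = 22.35/16.00 = 1.397, n(S) = 22.392/32.07 = 0.6982
Smallest is S at 0.6982 mol; normalising gives C 6.002, H 7.002, O 2.001, S 1.000
≈ 6:7:2:1 → C6H7O2S
Empirical-formula mass = 143.19 g/mol
n = 284 / 143.19 = 1.98 ≈ 2
Molecular formula = (C6H7O2S)×2 = C12H14O4S2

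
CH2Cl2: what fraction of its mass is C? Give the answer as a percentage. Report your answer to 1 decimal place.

Molar mass = 1(12.01) + 2(1.008) + 2(35.45) = 84.926 g/mol
Mass of C per mole = 1 × 12.01 = 12.010 g
% C = 12.010 / 84.926 × 100 = 14.1%

14.1%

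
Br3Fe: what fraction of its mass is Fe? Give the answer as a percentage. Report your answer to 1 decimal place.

Molar mass = 3(79.90) + 1(55.85) = 295.550 g/mol
Mass of Fe per mole = 1 × 55.85 = 55.850 g
% Fe = 55.850 / 295.550 × 100 = 18.9%

18.9%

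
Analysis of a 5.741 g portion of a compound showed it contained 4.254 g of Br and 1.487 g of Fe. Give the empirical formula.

Br2Fe

Moles — Br: 4.254 / 79.90 = 0.05324 mol; Fe: 1.487 / 55.85 = 0.02662 mol
Divide by the smallest (0.02662 mol Fe): Br 2.000, Fe 1.000
≈ 2:1 → Br2Fe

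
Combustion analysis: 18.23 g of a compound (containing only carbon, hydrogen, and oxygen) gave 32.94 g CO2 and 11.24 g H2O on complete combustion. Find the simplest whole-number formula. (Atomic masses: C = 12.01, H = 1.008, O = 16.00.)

C3H5O2

mol C = 32.94 / 44.01 = 0.7485; mass C = 0.7485 × 12.01 = 8.989 g
mol H = 2 × (11.24 / 18.02) = 1.248; mass H = 1.248 × 1.008 = 1.257 g
mass O = 18.23 − (10.25) = 7.983 g → mol O = 0.4990
Ratios (÷ 0.499): C 1.500, H 2.500, O 1.000
×2: C 3.00, H 5.00, O 2.00 → C3H5O2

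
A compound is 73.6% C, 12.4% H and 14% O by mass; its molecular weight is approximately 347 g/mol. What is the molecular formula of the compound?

Assume 100 g: 73.6 g C, 12.4 g H, 14 g O.
n(C) = 73.6/12.01 = 6.128, n(H) = 12.4/1.008 = 12.3, n(O) = 14/16.00 = 0.875
Divide by the smallest (0.875 mol O): C 7.004, H 14.059, O 1.000
Ratio ≈ 7:14:1, so the empirical formula is C7H14O
Empirical-formula mass = 114.18 g/mol
n = 347 / 114.18 = 3.04 ≈ 3
Molecular formula = (C7H14O)×3 = C21H42O3

C21H42O3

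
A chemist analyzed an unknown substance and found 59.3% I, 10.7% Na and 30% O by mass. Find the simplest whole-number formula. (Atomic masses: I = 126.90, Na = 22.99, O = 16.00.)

Assume 100 g: 59.3 g I, 10.7 g Na, 30 g O.
Moles — I: 59.3 / 126.90 = 0.4673 mol; Na: 10.7 / 22.99 = 0.4654 mol; O: 30 / 16.00 = 1.875 mol
Smallest is Na at 0.4654 mol; normalising gives I 1.004, Na 1.000, O 4.029
Ratio ≈ 1:1:4, so the empirical formula is INaO4

INaO4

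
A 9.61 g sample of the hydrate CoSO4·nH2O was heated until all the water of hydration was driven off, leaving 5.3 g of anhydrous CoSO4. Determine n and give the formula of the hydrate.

Mass of water lost = 9.61 − 5.3 = 4.31 g → 4.31 / 18.02 = 0.2392 mol H2O
Molar mass of CoSO4 = 155.00 g/mol → mol CoSO4 = 5.3 / 155.00 = 0.03419
n = 0.2392 / 0.03419 = 6.99 ≈ 7 → CoSO4·7H2O

CoSO4·7H2O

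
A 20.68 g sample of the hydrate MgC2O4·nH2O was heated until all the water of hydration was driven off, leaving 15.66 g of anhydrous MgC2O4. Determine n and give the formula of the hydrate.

Mass of water lost = 20.68 − 15.66 = 5.02 g → 5.02 / 18.02 = 0.2786 mol H2O
Molar mass of MgC2O4 = 112.33 g/mol → mol MgC2O4 = 15.66 / 112.33 = 0.1394
n = 0.2786 / 0.1394 = 2.00 ≈ 2 → MgC2O4·2H2O

MgC2O4·2H2O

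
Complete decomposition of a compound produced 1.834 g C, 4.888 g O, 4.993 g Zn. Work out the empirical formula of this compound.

C2O4Zn

C: 1.834 g ÷ 12.01 g/mol = 0.1527 mol
O: 4.888 g ÷ 16.00 g/mol = 0.3055 mol
Zn: 4.993 g ÷ 65.38 g/mol = 0.07637 mol
Ratios (÷ 0.07637): C 2.000, O 4.000, Zn 1.000
Ratio ≈ 2:4:1, so the empirical formula is C2O4Zn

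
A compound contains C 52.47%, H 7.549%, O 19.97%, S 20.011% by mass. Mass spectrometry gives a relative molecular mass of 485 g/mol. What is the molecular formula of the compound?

C21H36O6S3

Assume 100 g: 52.47 g C, 7.549 g H, 19.97 g O, 20.011 g S.
n(C) = 52.47/12.01 = 4.369, n(H) = 7.549/1.008 = 7.489, n(O) = 19.97/16.00 = 1.248, n(S) = 20.011/32.07 = 0.624
Divide by the smallest (0.624 mol S): C 7.002, H 12.002, O 2.000, S 1.000
≈ 7:12:2:1 → C7H12O2S
Empirical-formula mass = 160.24 g/mol
n = 485 / 160.24 = 3.03 ≈ 3
Molecular formula = (C7H12O2S)×3 = C21H36O6S3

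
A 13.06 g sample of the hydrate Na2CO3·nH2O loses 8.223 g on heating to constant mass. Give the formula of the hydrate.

Na2CO3·10H2O

Mass of anhydrous Na2CO3 = 13.06 − 8.223 = 4.837 g
mol H2O = 8.223 / 18.02 = 0.4563
Molar mass of Na2CO3 = 105.99 g/mol → mol Na2CO3 = 4.837 / 105.99 = 0.04564
n = 0.4563 / 0.04564 = 10.00 ≈ 10 → Na2CO3·10H2O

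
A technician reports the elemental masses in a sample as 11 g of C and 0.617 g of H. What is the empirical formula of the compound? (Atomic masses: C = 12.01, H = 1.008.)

C3H2

n(C) = 11/12.01 = 0.9159, n(H) = 0.617/1.008 = 0.6121
Divide by the smallest (0.6121 mol H): C 1.496, H 1.000
Scaling by 2: C 2.99, H 2.00 → C3H2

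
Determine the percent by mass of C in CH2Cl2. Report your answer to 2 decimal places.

Molar mass = 1(12.01) + 2(1.008) + 2(35.45) = 84.926 g/mol
Mass of C per mole = 1 × 12.01 = 12.010 g
% C = 12.010 / 84.926 × 100 = 14.14%

14.14%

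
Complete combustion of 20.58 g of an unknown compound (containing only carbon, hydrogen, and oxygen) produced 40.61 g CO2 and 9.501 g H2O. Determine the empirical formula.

C7H8O4

mol C = 40.61 / 44.01 = 0.9227; mass C = 0.9227 × 12.01 = 11.08 g
mol H = 2 × (9.501 / 18.02) = 1.054; mass H = 1.054 × 1.008 = 1.063 g
mass O = 20.58 − (12.15) = 8.435 g → mol O = 0.5272
Divide by the smallest (0.5272 mol O): C 1.750, H 2.000, O 1.000
Scaling by 4: C 7.00, H 8.00, O 4.00 → C7H8O4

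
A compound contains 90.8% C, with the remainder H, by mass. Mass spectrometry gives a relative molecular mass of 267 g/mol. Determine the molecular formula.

C20H24

Assume 100 g: 90.8 g C, 9.2 g H.
C: 90.8 g ÷ 12.01 g/mol = 7.56 mol
H: 9.2 g ÷ 1.008 g/mol = 9.127 mol
Smallest is C at 7.56 mol; normalising gives C 1.000, H 1.207
×5: C 5.00, H 6.04 → C5H6
Empirical-formula mass = 66.10 g/mol
n = 267 / 66.10 = 4.04 ≈ 4
Molecular formula = (C5H6)×4 = C20H24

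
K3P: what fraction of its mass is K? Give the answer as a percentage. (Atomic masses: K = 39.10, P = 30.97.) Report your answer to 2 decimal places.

Molar mass = 3(39.10) + 1(30.97) = 148.270 g/mol
Mass of K per mole = 3 × 39.10 = 117.300 g
% K = 117.300 / 148.270 × 100 = 79.11%

79.11%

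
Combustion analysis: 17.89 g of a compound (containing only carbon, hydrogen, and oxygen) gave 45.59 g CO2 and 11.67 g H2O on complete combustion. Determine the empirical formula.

C4H5O

mol C = 45.59 / 44.01 = 1.036; mass C = 1.036 × 12.01 = 12.44 g
mol H = 2 × (11.67 / 18.02) = 1.295; mass H = 1.295 × 1.008 = 1.306 g
mass O = 17.89 − (13.75) = 4.143 g → mol O = 0.2590
Ratios (÷ 0.259): C 4.000, H 5.002, O 1.000
Ratio ≈ 4:5:1, so the empirical formula is C4H5O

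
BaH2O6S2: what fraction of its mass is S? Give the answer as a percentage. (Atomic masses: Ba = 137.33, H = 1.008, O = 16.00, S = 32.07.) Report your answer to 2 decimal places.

21.42%

Molar mass = 1(137.33) + 2(1.008) + 6(16.00) + 2(32.07) = 299.486 g/mol
Mass of S per mole = 2 × 32.07 = 64.140 g
% S = 64.140 / 299.486 × 100 = 21.42%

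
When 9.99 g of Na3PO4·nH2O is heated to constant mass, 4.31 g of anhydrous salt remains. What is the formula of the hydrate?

Na3PO4·12H2O

Mass of water lost = 9.99 − 4.31 = 5.68 g → 5.68 / 18.02 = 0.3152 mol H2O
Molar mass of Na3PO4 = 163.94 g/mol → mol Na3PO4 = 4.31 / 163.94 = 0.02629
n = 0.3152 / 0.02629 = 11.99 ≈ 12 → Na3PO4·12H2O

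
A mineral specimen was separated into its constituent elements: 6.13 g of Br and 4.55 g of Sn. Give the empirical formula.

Br2Sn

Br: 6.13 g ÷ 79.90 g/mol = 0.07672 mol
Sn: 4.55 g ÷ 118.71 g/mol = 0.03833 mol
Smallest is Sn at 0.03833 mol; normalising gives Br 2.002, Sn 1.000
≈ 2:1 → Br2Sn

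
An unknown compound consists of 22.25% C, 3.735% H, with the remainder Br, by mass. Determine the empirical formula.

Assume 100 g: 22.25 g C, 3.735 g H, 74.015 g Br.
C: 22.25 g ÷ 12.01 g/mol = 1.853 mol
H: 3.735 g ÷ 1.008 g/mol = 3.705 mol
Br: 74.015 g ÷ 79.90 g/mol = 0.9263 mol
Ratios (÷ 0.9263): C 2.000, H 4.000, Br 1.000
≈ 2:4:1 → C2H4Br

C2H4Br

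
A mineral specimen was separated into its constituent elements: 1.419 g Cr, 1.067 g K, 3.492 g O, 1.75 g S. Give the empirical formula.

CrKO8S2

n(Cr) = 1.419/52.00 = 0.02729, n(K) = 1.067/39.10 = 0.02729, n(O) = 3.492/16.00 = 0.2182, n(S) = 1.75/32.07 = 0.05457
Smallest is Cr at 0.02729 mol; normalising gives Cr 1.000, K 1.000, O 7.998, S 2.000
Ratio ≈ 1:1:8:2, so the empirical formula is CrKO8S2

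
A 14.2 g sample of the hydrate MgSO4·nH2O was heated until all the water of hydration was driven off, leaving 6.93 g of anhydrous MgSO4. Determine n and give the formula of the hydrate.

MgSO4·7H2O

Mass of water lost = 14.2 − 6.93 = 7.27 g → 7.27 / 18.02 = 0.4034 mol H2O
Molar mass of MgSO4 = 120.38 g/mol → mol MgSO4 = 6.93 / 120.38 = 0.05757
n = 0.4034 / 0.05757 = 7.01 ≈ 7 → MgSO4·7H2O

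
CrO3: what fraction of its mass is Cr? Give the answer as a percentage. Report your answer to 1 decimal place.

Molar mass = 1(52.00) + 3(16.00) = 100.000 g/mol
Mass of Cr per mole = 1 × 52.00 = 52.000 g
% Cr = 52.000 / 100.000 × 100 = 52.0%

52.0%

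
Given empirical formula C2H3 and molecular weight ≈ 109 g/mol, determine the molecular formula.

Empirical-formula mass = 27.04 g/mol
n = 109 / 27.04 = 4.03 ≈ 4
Molecular formula = (C2H3)4 = C8H12

C8H12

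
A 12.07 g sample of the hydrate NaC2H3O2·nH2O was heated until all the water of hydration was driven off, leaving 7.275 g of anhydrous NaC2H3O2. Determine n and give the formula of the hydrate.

NaC2H3O2·3H2O

Mass of water lost = 12.07 − 7.275 = 4.795 g → 4.795 / 18.02 = 0.2661 mol H2O
Molar mass of NaC2H3O2 = 82.03 g/mol → mol NaC2H3O2 = 7.275 / 82.03 = 0.08868
n = 0.2661 / 0.08868 = 3.00 ≈ 3 → NaC2H3O2·3H2O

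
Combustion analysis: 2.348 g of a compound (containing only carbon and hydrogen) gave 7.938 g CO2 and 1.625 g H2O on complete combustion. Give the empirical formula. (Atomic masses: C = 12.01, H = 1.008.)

CH

mol C = 7.938 / 44.01 = 0.1804; mass C = 0.1804 × 12.01 = 2.166 g
mol H = 2 × (1.625 / 18.02) = 0.1804; mass H = 0.1804 × 1.008 = 0.1818 g
Ratios (÷ 0.1804): C 1.000, H 1.000
Ratio ≈ 1:1, so the empirical formula is CH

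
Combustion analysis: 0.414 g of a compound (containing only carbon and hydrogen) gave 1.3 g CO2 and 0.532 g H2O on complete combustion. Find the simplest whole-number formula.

CH2

mol C = 1.3 / 44.01 = 0.02954; mass C = 0.02954 × 12.01 = 0.3548 g
mol H = 2 × (0.532 / 18.02) = 0.05905; mass H = 0.05905 × 1.008 = 0.05952 g
Smallest is C at 0.02954 mol; normalising gives C 1.000, H 1.999
Ratio ≈ 1:2, so the empirical formula is CH2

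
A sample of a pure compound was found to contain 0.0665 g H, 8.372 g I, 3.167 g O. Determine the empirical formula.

H: 0.0665 g ÷ 1.008 g/mol = 0.06597 mol
I: 8.372 g ÷ 126.90 g/mol = 0.06597 mol
O: 3.167 g ÷ 16.00 g/mol = 0.1979 mol
Smallest is H at 0.06597 mol; normalising gives H 1.000, I 1.000, O 3.000
→ HIO3

HIO3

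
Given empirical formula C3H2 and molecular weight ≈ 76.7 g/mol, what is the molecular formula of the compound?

Empirical-formula mass = 38.05 g/mol
n = 76.7 / 38.05 = 2.02 ≈ 2
Molecular formula = (C3H2)2 = C6H4

C6H4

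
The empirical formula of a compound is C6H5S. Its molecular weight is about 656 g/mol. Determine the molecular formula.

Empirical-formula mass = 109.17 g/mol
n = 656 / 109.17 = 6.01 ≈ 6
Molecular formula = (C6H5S)6 = C36H30S6

C36H30S6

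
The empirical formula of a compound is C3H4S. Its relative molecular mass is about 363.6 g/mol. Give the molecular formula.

C15H20S5

Empirical-formula mass = 72.13 g/mol
n = 363.6 / 72.13 = 5.04 ≈ 5
Molecular formula = (C3H4S)5 = C15H20S5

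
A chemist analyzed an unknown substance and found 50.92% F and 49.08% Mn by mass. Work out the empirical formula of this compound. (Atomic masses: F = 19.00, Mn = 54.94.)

Assume 100 g: 50.92 g F, 49.08 g Mn.
Moles — F: 50.92 / 19.00 = 2.68 mol; Mn: 49.08 / 54.94 = 0.8933 mol
Ratios (÷ 0.8933): F 3.000, Mn 1.000
Ratio ≈ 3:1, so the empirical formula is F3Mn

F3Mn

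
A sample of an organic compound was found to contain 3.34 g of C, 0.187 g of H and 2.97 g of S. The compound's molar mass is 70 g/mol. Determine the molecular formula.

C3H2S

C: 3.34 g ÷ 12.01 g/mol = 0.2781 mol
H: 0.187 g ÷ 1.008 g/mol = 0.1855 mol
S: 2.97 g ÷ 32.07 g/mol = 0.09261 mol
Smallest is S at 0.09261 mol; normalising gives C 3.003, H 2.003, S 1.000
≈ 3:2:1 → C3H2S
Empirical-formula mass = 70.12 g/mol
n = 70 / 70.12 = 1.00 ≈ 1
Molecular formula = empirical formula = C3H2S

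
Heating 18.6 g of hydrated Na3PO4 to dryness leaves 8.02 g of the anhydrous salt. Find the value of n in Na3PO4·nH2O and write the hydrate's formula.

Na3PO4·12H2O

Mass of water lost = 18.6 − 8.02 = 10.58 g → 10.58 / 18.02 = 0.5871 mol H2O
Molar mass of Na3PO4 = 163.94 g/mol → mol Na3PO4 = 8.02 / 163.94 = 0.04892
n = 0.5871 / 0.04892 = 12.00 ≈ 12 → Na3PO4·12H2O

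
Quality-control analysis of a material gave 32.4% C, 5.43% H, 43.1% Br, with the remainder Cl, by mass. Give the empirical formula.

C5H10BrCl

Assume 100 g: 32.4 g C, 5.43 g H, 43.1 g Br, 19.07 g Cl.
Moles — C: 32.4 / 12.01 = 2.698 mol; H: 5.43 / 1.008 = 5.387 mol; Br: 43.1 / 79.90 = 0.5394 mol; Cl: 19.07 / 35.45 = 0.5379 mol
Ratios (÷ 0.5379): C 5.015, H 10.014, Br 1.003, Cl 1.000
Ratio ≈ 5:10:1:1, so the empirical formula is C5H10BrCl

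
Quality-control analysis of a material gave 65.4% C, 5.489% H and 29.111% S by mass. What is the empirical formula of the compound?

C6H6S

Assume 100 g: 65.4 g C, 5.489 g H, 29.111 g S.
n(C) = 65.4/12.01 = 5.445, n(H) = 5.489/1.008 = 5.445, n(S) = 29.111/32.07 = 0.9077
Divide by the smallest (0.9077 mol S): C 5.999, H 5.999, S 1.000
Ratio ≈ 6:6:1, so the empirical formula is C6H6S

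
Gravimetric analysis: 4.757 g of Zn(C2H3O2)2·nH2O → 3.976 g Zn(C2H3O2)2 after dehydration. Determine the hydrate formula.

Mass of water lost = 4.757 − 3.976 = 0.781 g → 0.781 / 18.02 = 0.04334 mol H2O
Molar mass of Zn(C2H3O2)2 = 183.47 g/mol → mol Zn(C2H3O2)2 = 3.976 / 183.47 = 0.02167
n = 0.04334 / 0.02167 = 2.00 ≈ 2 → Zn(C2H3O2)2·2H2O

Zn(C2H3O2)2·2H2O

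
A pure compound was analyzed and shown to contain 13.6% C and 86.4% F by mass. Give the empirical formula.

CF4

Assume 100 g: 13.6 g C, 86.4 g F.
n(C) = 13.6/12.01 = 1.132, n(F) = 86.4/19.00 = 4.547
Smallest is C at 1.132 mol; normalising gives C 1.000, F 4.016
Ratio ≈ 1:4, so the empirical formula is CF4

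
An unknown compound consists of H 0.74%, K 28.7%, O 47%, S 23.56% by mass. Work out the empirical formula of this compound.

HKO4S

Assume 100 g: 0.74 g H, 28.7 g K, 47 g O, 23.56 g S.
H: 0.74 g ÷ 1.008 g/mol = 0.7341 mol
K: 28.7 g ÷ 39.10 g/mol = 0.734 mol
O: 47 g ÷ 16.00 g/mol = 2.938 mol
S: 23.56 g ÷ 32.07 g/mol = 0.7346 mol
Ratios (÷ 0.734): H 1.000, K 1.000, O 4.002, S 1.001
Ratio ≈ 1:1:4:1, so the empirical formula is HKO4S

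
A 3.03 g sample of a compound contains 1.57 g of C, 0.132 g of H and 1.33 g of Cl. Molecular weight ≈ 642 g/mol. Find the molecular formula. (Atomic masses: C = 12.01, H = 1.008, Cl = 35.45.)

n(C) = 1.57/12.01 = 0.1307, n(H) = 0.132/1.008 = 0.131, n(Cl) = 1.33/35.45 = 0.03752
Ratios (÷ 0.03752): C 3.484, H 3.490, Cl 1.000
×2: C 6.97, H 6.98, Cl 2.00 → C7H7Cl2
Empirical-formula mass = 162.03 g/mol
n = 642 / 162.03 = 3.96 ≈ 4
Molecular formula = (C7H7Cl2)×4 = C28H28Cl8

C28H28Cl8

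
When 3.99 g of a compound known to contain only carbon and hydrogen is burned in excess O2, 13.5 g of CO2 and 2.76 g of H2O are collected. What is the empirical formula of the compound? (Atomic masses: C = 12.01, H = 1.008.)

CH

mol C = 13.5 / 44.01 = 0.3067; mass C = 0.3067 × 12.01 = 3.684 g
mol H = 2 × (2.76 / 18.02) = 0.3063; mass H = 0.3063 × 1.008 = 0.3088 g
Ratios (÷ 0.3063): C 1.001, H 1.000
≈ 1:1 → CH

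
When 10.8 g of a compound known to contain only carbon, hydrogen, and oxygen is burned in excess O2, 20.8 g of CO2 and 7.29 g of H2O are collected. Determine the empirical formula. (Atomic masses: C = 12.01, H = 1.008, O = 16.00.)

mol C = 20.8 / 44.01 = 0.4726; mass C = 0.4726 × 12.01 = 5.676 g
mol H = 2 × (7.29 / 18.02) = 0.8091; mass H = 0.8091 × 1.008 = 0.8156 g
mass O = 10.8 − (6.492) = 4.308 g → mol O = 0.2693
Divide by the smallest (0.2693 mol O): C 1.755, H 3.005, O 1.000
Multiply by 4: C 7.02, H 12.02, O 4.00 → C7H12O4

C7H12O4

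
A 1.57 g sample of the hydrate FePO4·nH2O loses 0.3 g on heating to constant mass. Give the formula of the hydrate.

Mass of anhydrous FePO4 = 1.57 − 0.3 = 1.27 g
mol H2O = 0.3 / 18.02 = 0.01665
Molar mass of FePO4 = 150.82 g/mol → mol FePO4 = 1.27 / 150.82 = 0.008421
n = 0.01665 / 0.008421 = 1.98 ≈ 2 → FePO4·2H2O

FePO4·2H2O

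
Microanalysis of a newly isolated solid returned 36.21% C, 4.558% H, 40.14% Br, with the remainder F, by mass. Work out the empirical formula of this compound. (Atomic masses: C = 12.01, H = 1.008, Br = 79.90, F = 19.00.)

Assume 100 g: 36.21 g C, 4.558 g H, 40.14 g Br, 19.092 g F.
C: 36.21 g ÷ 12.01 g/mol = 3.015 mol
H: 4.558 g ÷ 1.008 g/mol = 4.522 mol
Br: 40.14 g ÷ 79.90 g/mol = 0.5024 mol
F: 19.092 g ÷ 19.00 g/mol = 1.005 mol
Divide by the smallest (0.5024 mol Br): C 6.001, H 9.001, Br 1.000, F 2.000
Ratio ≈ 6:9:1:2, so the empirical formula is C6H9BrF2

C6H9BrF2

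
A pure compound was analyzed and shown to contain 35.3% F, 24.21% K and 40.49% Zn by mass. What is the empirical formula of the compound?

F3KZn

Assume 100 g: 35.3 g F, 24.21 g K, 40.49 g Zn.
F: 35.3 g ÷ 19.00 g/mol = 1.858 mol
K: 24.21 g ÷ 39.10 g/mol = 0.6192 mol
Zn: 40.49 g ÷ 65.38 g/mol = 0.6193 mol
Ratios (÷ 0.6192): F 3.001, K 1.000, Zn 1.000
Ratio ≈ 3:1:1, so the empirical formula is F3KZn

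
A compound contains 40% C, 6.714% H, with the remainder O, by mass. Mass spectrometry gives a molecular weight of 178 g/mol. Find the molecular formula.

C6H12O6

Assume 100 g: 40 g C, 6.714 g H, 53.286 g O.
n(C) = 40/12.01 = 3.331, n(H) = 6.714/1.008 = 6.661, n(O) = 53.286/16.00 = 3.33
Smallest is O at 3.33 mol; normalising gives C 1.000, H 2.000, O 1.000
→ CH2O
Empirical-formula mass = 30.03 g/mol
n = 178 / 30.03 = 5.93 ≈ 6
Molecular formula = (CH2O)×6 = C6H12O6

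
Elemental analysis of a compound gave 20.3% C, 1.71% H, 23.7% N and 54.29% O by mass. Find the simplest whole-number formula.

CHNO2

Assume 100 g: 20.3 g C, 1.71 g H, 23.7 g N, 54.29 g O.
n(C) = 20.3/12.01 = 1.69, n(H) = 1.71/1.008 = 1.696, n(N) = 23.7/14.01 = 1.692, n(O) = 54.29/16.00 = 3.393
Smallest is C at 1.69 mol; normalising gives C 1.000, H 1.004, N 1.001, O 2.007
Ratio ≈ 1:1:1:2, so the empirical formula is CHNO2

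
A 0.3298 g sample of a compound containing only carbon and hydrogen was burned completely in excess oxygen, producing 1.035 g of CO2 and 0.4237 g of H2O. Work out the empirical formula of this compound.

mol C = 1.035 / 44.01 = 0.02352; mass C = 0.02352 × 12.01 = 0.2824 g
mol H = 2 × (0.4237 / 18.02) = 0.04703; mass H = 0.04703 × 1.008 = 0.04740 g
Ratios (÷ 0.02352): C 1.000, H 2.000
≈ 1:2 → CH2

CH2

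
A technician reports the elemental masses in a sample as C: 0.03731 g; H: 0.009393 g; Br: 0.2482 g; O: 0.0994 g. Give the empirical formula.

n(C) = 0.03731/12.01 = 0.003107, n(H) = 0.009393/1.008 = 0.009318, n(Br) = 0.2482/79.90 = 0.003106, n(O) = 0.0994/16.00 = 0.006213
Ratios (÷ 0.003106): C 1.000, H 3.000, Br 1.000, O 2.000
≈ 1:3:1:2 → CH3BrO2

CH3BrO2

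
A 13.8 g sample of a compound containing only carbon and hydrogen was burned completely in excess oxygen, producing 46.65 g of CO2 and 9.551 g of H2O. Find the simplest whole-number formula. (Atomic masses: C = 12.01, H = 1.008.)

mol C = 46.65 / 44.01 = 1.060; mass C = 1.060 × 12.01 = 12.73 g
mol H = 2 × (9.551 / 18.02) = 1.060; mass H = 1.060 × 1.008 = 1.069 g
Divide by the smallest (1.06 mol C): C 1.000, H 1.000
Ratio ≈ 1:1, so the empirical formula is CH

CH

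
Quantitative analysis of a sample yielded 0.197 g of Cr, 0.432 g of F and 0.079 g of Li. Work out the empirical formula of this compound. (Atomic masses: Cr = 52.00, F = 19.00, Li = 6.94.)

n(Cr) = 0.197/52.00 = 0.003788, n(F) = 0.432/19.00 = 0.02274, n(Li) = 0.079/6.94 = 0.01138
Ratios (÷ 0.003788): Cr 1.000, F 6.002, Li 3.005
→ CrF6Li3

CrF6Li3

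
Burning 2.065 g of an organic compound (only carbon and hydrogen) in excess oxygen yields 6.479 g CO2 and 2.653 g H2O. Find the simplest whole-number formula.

CH2

mol C = 6.479 / 44.01 = 0.1472; mass C = 0.1472 × 12.01 = 1.768 g
mol H = 2 × (2.653 / 18.02) = 0.2945; mass H = 0.2945 × 1.008 = 0.2968 g
Divide by the smallest (0.1472 mol C): C 1.000, H 2.000
≈ 1:2 → CH2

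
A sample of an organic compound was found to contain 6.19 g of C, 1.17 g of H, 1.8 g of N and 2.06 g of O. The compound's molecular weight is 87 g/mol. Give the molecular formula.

Moles — C: 6.19 / 12.01 = 0.5154 mol; H: 1.17 / 1.008 = 1.161 mol; N: 1.8 / 14.01 = 0.1285 mol; O: 2.06 / 16.00 = 0.1288 mol
Smallest is N at 0.1285 mol; normalising gives C 4.012, H 9.034, N 1.000, O 1.002
→ C4H9NO
Empirical-formula mass = 87.12 g/mol
n = 87 / 87.12 = 1.00 ≈ 1
Molecular formula = empirical formula = C4H9NO

C4H9NO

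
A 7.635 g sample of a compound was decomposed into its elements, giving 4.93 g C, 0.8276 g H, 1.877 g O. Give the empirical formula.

C7H14O2

n(C) = 4.93/12.01 = 0.4105, n(H) = 0.8276/1.008 = 0.821, n(O) = 1.877/16.00 = 0.1173
Smallest is O at 0.1173 mol; normalising gives C 3.499, H 6.999, O 1.000
Scaling by 2: C 7.00, H 14.00, O 2.00 → C7H14O2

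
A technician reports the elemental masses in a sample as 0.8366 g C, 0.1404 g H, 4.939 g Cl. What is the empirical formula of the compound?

Moles — C: 0.8366 / 12.01 = 0.06966 mol; H: 0.1404 / 1.008 = 0.1393 mol; Cl: 4.939 / 35.45 = 0.1393 mol
Ratios (÷ 0.06966): C 1.000, H 2.000, Cl 2.000
→ CH2Cl2

CH2Cl2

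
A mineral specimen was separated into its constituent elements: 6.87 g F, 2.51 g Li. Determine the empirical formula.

FLi

Moles — F: 6.87 / 19.00 = 0.3616 mol; Li: 2.51 / 6.94 = 0.3617 mol
Smallest is F at 0.3616 mol; normalising gives F 1.000, Li 1.000
→ FLi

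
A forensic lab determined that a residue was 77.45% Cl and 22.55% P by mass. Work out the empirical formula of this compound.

Assume 100 g: 77.45 g Cl, 22.55 g P.
Cl: 77.45 g ÷ 35.45 g/mol = 2.185 mol
P: 22.55 g ÷ 30.97 g/mol = 0.7281 mol
Ratios (÷ 0.7281): Cl 3.001, P 1.000
→ Cl3P

Cl3P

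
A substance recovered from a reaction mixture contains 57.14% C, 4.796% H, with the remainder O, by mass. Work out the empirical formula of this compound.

Assume 100 g: 57.14 g C, 4.796 g H, 38.064 g O.
Moles — C: 57.14 / 12.01 = 4.758 mol; H: 4.796 / 1.008 = 4.758 mol; O: 38.064 / 16.00 = 2.379 mol
Ratios (÷ 2.379): C 2.000, H 2.000, O 1.000
Ratio ≈ 2:2:1, so the empirical formula is C2H2O

C2H2O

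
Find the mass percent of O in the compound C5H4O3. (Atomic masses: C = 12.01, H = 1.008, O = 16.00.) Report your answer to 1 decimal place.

42.8%

Molar mass = 5(12.01) + 4(1.008) + 3(16.00) = 112.082 g/mol
Mass of O per mole = 3 × 16.00 = 48.000 g
% O = 48.000 / 112.082 × 100 = 42.8%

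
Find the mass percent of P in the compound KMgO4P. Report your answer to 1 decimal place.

Molar mass = 1(39.10) + 1(24.31) + 4(16.00) + 1(30.97) = 158.380 g/mol
Mass of P per mole = 1 × 30.97 = 30.970 g
% P = 30.970 / 158.380 × 100 = 19.6%

19.6%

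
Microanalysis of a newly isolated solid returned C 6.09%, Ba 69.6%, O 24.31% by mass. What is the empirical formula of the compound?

CBaO3

Assume 100 g: 6.09 g C, 69.6 g Ba, 24.31 g O.
Moles — C: 6.09 / 12.01 = 0.5071 mol; Ba: 69.6 / 137.33 = 0.5068 mol; O: 24.31 / 16.00 = 1.519 mol
Smallest is Ba at 0.5068 mol; normalising gives C 1.001, Ba 1.000, O 2.998
≈ 1:1:3 → CBaO3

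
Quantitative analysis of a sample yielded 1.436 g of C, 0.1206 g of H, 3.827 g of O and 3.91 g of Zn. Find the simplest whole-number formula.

C: 1.436 g ÷ 12.01 g/mol = 0.1196 mol
H: 0.1206 g ÷ 1.008 g/mol = 0.1196 mol
O: 3.827 g ÷ 16.00 g/mol = 0.2392 mol
Zn: 3.91 g ÷ 65.38 g/mol = 0.0598 mol
Divide by the smallest (0.0598 mol Zn): C 1.999, H 2.001, O 4.000, Zn 1.000
Ratio ≈ 2:2:4:1, so the empirical formula is C2H2O4Zn

C2H2O4Zn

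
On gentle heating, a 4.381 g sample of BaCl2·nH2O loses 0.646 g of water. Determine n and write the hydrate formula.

Mass of anhydrous BaCl2 = 4.381 − 0.646 = 3.735 g
mol H2O = 0.646 / 18.02 = 0.03585
Molar mass of BaCl2 = 208.23 g/mol → mol BaCl2 = 3.735 / 208.23 = 0.01794
n = 0.03585 / 0.01794 = 2.00 ≈ 2 → BaCl2·2H2O

BaCl2·2H2O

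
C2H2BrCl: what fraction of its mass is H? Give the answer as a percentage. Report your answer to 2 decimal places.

Molar mass = 2(12.01) + 2(1.008) + 1(79.90) + 1(35.45) = 141.386 g/mol
Mass of H per mole = 2 × 1.008 = 2.016 g
% H = 2.016 / 141.386 × 100 = 1.43%

1.43%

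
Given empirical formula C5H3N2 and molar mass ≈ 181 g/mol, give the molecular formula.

C10H6N4

Empirical-formula mass = 91.09 g/mol
n = 181 / 91.09 = 1.99 ≈ 2
Molecular formula = (C5H3N2)2 = C10H6N4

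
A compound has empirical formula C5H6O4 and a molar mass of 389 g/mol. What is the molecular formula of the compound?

Empirical-formula mass = 130.10 g/mol
n = 389 / 130.10 = 2.99 ≈ 3
Molecular formula = (C5H6O4)3 = C15H18O12

C15H18O12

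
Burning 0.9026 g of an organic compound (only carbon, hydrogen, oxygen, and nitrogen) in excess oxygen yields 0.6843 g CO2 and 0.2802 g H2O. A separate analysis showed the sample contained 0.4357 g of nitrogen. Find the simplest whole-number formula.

mol C = 0.6843 / 44.01 = 0.01555; mass C = 0.01555 × 12.01 = 0.1867 g
mol H = 2 × (0.2802 / 18.02) = 0.03110; mass H = 0.03110 × 1.008 = 0.03135 g
mol N = 0.4357 / 14.01 = 0.03110
mass O = 0.9026 − (0.6538) = 0.2488 g → mol O = 0.01555
Smallest is C at 0.01555 mol; normalising gives C 1.000, H 2.000, N 2.000, O 1.000
≈ 1:2:2:1 → CH2N2O

CH2N2O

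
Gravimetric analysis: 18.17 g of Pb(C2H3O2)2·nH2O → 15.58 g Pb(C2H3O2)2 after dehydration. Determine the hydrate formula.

Mass of water lost = 18.17 − 15.58 = 2.59 g → 2.59 / 18.02 = 0.1437 mol H2O
Molar mass of Pb(C2H3O2)2 = 325.29 g/mol → mol Pb(C2H3O2)2 = 15.58 / 325.29 = 0.0479
n = 0.1437 / 0.0479 = 3.00 ≈ 3 → Pb(C2H3O2)2·3H2O

Pb(C2H3O2)2·3H2O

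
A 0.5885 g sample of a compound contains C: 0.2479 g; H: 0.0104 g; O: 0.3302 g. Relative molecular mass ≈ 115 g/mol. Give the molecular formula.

C4H2O4

Moles — C: 0.2479 / 12.01 = 0.02064 mol; H: 0.0104 / 1.008 = 0.01032 mol; O: 0.3302 / 16.00 = 0.02064 mol
Ratios (÷ 0.01032): C 2.001, H 1.000, O 2.000
→ C2HO2
Empirical-formula mass = 57.03 g/mol
n = 115 / 57.03 = 2.02 ≈ 2
Molecular formula = (C2HO2)×2 = C4H2O4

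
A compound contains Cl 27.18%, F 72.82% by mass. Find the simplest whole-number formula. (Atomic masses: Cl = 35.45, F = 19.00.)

Assume 100 g: 27.18 g Cl, 72.82 g F.
Cl: 27.18 g ÷ 35.45 g/mol = 0.7667 mol
F: 72.82 g ÷ 19.00 g/mol = 3.833 mol
Ratios (÷ 0.7667): Cl 1.000, F 4.999
≈ 1:5 → ClF5

ClF5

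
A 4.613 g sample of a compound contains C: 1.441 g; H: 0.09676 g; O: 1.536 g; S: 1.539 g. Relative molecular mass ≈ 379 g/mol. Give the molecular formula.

n(C) = 1.441/12.01 = 0.12, n(H) = 0.09676/1.008 = 0.09599, n(O) = 1.536/16.00 = 0.096, n(S) = 1.539/32.07 = 0.04799
Ratios (÷ 0.04799): C 2.500, H 2.000, O 2.000, S 1.000
Multiply by 2: C 5.00, H 4.00, O 4.00, S 2.00 → C5H4O4S2
Empirical-formula mass = 192.22 g/mol
n = 379 / 192.22 = 1.97 ≈ 2
Molecular formula = (C5H4O4S2)×2 = C10H8O8S4

C10H8O8S4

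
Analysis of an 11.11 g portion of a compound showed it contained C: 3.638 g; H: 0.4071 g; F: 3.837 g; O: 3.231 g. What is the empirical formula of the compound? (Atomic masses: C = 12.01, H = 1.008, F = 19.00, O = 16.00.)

C3H4F2O2

n(C) = 3.638/12.01 = 0.3029, n(H) = 0.4071/1.008 = 0.4039, n(F) = 3.837/19.00 = 0.2019, n(O) = 3.231/16.00 = 0.2019
Divide by the smallest (0.2019 mol O): C 1.500, H 2.000, F 1.000, O 1.000
Multiply by 2: C 3.00, H 4.00, F 2.00, O 2.00 → C3H4F2O2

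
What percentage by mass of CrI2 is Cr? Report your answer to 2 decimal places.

17.00%

Molar mass = 1(52.00) + 2(126.90) = 305.800 g/mol
Mass of Cr per mole = 1 × 52.00 = 52.000 g
% Cr = 52.000 / 305.800 × 100 = 17.00%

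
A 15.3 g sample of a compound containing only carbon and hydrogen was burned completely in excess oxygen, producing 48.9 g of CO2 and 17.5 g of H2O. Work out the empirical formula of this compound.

mol C = 48.9 / 44.01 = 1.111; mass C = 1.111 × 12.01 = 13.34 g
mol H = 2 × (17.5 / 18.02) = 1.942; mass H = 1.942 × 1.008 = 1.958 g
Divide by the smallest (1.111 mol C): C 1.000, H 1.748
Multiply by 4: C 4.00, H 6.99 → C4H7

C4H7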